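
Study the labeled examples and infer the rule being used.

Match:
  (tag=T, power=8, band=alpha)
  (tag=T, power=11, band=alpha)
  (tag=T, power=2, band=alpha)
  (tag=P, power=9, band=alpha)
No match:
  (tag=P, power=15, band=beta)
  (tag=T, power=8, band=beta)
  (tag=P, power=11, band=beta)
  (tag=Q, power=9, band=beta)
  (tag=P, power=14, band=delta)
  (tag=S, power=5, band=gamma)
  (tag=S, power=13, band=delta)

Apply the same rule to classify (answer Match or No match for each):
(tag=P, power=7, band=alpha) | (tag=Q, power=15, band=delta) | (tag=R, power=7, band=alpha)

Match, No match, Match

Checking candidate rules against both groups, what survives is: band is alpha.
(tag=P, power=7, band=alpha): Match (band is alpha). (tag=Q, power=15, band=delta): No match (band is delta). (tag=R, power=7, band=alpha): Match (band is alpha).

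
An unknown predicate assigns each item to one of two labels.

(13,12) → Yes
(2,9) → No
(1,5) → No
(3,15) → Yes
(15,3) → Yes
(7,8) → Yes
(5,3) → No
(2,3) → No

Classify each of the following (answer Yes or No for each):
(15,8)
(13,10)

A rule that fits every label: sum ≥ 15 — true of each 'Yes' example, false of each 'No' one.
(15,8) — 15+8 = 23, hence Yes.
(13,10) — 13+10 = 23, hence Yes.

Yes, Yes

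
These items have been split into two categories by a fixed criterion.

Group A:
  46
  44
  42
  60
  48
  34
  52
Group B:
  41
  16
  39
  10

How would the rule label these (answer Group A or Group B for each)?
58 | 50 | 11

'Group A' ⟺ even AND at least 34.
58 → 58 is even, 58 ≥ 34 → Group A.
50 → 50 is even, 50 ≥ 34 → Group A.
11 → 11 is odd, 11 < 34 → Group B.

Group A, Group A, Group B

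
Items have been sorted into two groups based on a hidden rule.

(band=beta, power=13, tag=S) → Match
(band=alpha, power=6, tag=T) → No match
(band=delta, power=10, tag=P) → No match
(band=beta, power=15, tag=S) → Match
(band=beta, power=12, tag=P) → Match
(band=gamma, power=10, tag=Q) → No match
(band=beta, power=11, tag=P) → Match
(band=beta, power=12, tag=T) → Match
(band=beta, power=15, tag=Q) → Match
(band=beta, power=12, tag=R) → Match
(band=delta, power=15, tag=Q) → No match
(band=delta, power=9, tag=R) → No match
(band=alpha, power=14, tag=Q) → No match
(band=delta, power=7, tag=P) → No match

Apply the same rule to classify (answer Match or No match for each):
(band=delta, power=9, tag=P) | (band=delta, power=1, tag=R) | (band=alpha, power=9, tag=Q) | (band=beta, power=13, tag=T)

No match, No match, No match, Match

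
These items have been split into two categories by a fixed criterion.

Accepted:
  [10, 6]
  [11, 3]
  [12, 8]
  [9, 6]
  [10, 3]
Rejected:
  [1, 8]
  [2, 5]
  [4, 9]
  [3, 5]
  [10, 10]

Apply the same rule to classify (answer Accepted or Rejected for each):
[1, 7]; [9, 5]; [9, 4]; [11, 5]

Rejected, Accepted, Accepted, Accepted

Every 'Accepted' example satisfies: first > second. None of the 'Rejected' examples do.
[1, 7]: Rejected (1 < 7).
[9, 5]: Accepted (9 > 5).
[9, 4]: Accepted (9 > 4).
[11, 5]: Accepted (11 > 5).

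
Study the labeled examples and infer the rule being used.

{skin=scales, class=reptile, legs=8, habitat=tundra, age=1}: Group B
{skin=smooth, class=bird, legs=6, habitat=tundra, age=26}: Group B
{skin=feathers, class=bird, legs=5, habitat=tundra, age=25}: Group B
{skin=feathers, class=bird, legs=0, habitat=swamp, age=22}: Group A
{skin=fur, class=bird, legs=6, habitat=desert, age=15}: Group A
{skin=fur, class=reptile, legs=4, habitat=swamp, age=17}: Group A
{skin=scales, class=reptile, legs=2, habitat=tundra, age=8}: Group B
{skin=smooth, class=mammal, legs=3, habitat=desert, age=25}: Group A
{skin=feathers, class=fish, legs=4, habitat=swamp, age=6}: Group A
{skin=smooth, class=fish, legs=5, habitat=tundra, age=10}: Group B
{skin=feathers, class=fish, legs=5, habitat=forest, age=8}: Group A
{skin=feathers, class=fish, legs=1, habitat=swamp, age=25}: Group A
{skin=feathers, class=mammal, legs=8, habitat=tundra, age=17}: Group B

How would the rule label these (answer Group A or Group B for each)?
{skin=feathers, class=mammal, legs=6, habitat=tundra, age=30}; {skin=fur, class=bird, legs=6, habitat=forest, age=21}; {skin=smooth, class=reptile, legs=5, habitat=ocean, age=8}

Group B, Group A, Group A

The simplest hypothesis consistent with all the labels is: habitat is not tundra.
{skin=feathers, class=mammal, legs=6, habitat=tundra, age=30} — habitat is tundra, hence Group B.
{skin=fur, class=bird, legs=6, habitat=forest, age=21} — habitat is forest, hence Group A.
{skin=smooth, class=reptile, legs=5, habitat=ocean, age=8} — habitat is ocean, hence Group A.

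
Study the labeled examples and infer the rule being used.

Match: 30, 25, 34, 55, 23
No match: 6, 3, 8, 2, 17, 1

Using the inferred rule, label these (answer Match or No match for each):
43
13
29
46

The rule appears to be: at least 23.
43 — 43 ≥ 23, hence Match. 13 — 13 < 23, hence No match. 29 — 29 ≥ 23, hence Match. 46 — 46 ≥ 23, hence Match.

Match, No match, Match, Match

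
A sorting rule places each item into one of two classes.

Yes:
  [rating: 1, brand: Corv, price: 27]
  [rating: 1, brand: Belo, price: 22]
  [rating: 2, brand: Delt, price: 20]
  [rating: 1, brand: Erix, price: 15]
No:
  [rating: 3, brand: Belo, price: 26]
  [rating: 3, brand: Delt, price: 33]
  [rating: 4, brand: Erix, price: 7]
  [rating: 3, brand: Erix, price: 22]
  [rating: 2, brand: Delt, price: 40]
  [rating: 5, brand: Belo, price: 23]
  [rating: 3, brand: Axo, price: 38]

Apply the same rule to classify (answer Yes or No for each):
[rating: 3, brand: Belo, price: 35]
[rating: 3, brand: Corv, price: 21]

No, No

One predicate separates the groups cleanly: rating ≤ 2 AND price ≤ 27.
[rating: 3, brand: Belo, price: 35]: rating = 3, price = 35 — fails the rule, so No.
[rating: 3, brand: Corv, price: 21]: rating = 3, price = 21 — fails the rule, so No.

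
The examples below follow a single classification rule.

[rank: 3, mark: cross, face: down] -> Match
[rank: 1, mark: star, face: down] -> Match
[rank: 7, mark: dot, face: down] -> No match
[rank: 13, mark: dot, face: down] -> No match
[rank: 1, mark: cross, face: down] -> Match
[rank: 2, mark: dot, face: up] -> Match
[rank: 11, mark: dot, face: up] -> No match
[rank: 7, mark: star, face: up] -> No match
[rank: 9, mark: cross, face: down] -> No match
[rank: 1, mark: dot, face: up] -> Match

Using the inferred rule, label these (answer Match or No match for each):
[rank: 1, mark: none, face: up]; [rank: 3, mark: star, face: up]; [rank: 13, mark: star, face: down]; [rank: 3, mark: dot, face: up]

The simplest hypothesis consistent with all the labels is: rank ≤ 3.
[rank: 1, mark: none, face: up]: rank = 1, fits → Match. [rank: 3, mark: star, face: up]: rank = 3, fits → Match. [rank: 13, mark: star, face: down]: rank = 13, fails the rule → No match. [rank: 3, mark: dot, face: up]: rank = 3, fits → Match.

Match, Match, No match, Match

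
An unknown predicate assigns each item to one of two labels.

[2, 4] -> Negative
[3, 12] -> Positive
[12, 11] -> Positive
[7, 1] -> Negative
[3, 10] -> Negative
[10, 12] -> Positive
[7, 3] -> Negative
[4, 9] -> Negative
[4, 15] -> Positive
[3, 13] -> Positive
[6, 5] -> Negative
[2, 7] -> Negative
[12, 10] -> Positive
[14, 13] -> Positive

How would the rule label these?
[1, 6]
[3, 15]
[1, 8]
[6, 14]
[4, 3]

The simplest hypothesis consistent with all the labels is: sum ≥ 15.
[1, 6]: 1+6 = 7, doesn't qualify → Negative.
[3, 15]: 3+15 = 18, fits → Positive.
[1, 8]: 1+8 = 9, doesn't qualify → Negative.
[6, 14]: 6+14 = 20, fits → Positive.
[4, 3]: 4+3 = 7, doesn't qualify → Negative.

Negative, Positive, Negative, Positive, Negative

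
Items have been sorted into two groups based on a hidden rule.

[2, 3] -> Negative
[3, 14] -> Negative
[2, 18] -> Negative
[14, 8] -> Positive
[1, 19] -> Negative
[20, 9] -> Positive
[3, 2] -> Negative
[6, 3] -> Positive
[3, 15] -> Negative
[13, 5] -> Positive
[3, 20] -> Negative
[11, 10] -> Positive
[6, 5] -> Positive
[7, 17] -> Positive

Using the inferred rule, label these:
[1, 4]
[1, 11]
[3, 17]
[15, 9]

One predicate separates the groups cleanly: first ≥ 5.

Negative, Negative, Negative, Positive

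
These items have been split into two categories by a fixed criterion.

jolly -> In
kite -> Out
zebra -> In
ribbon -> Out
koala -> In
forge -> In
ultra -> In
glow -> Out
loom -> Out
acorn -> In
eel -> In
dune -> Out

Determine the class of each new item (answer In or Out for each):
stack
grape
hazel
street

In, In, In, Out

Comparing the two groups points to one rule — odd length.
stack: In (length 5). grape: In (length 5). hazel: In (length 5). street: Out (length 6).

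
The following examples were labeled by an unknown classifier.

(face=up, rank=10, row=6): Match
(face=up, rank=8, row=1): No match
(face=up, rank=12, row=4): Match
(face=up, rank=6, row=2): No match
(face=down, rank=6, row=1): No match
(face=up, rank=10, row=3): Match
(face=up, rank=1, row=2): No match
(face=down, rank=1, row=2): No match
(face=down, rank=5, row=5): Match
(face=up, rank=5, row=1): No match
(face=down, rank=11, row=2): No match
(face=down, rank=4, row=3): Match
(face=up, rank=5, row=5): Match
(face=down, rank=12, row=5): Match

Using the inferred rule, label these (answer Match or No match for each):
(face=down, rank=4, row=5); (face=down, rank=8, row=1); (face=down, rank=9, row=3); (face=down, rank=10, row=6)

Every 'Match' example satisfies: row ≥ 3. None of the 'No match' examples do.
(face=down, rank=4, row=5) → row = 5 → Match. (face=down, rank=8, row=1) → row = 1 → No match. (face=down, rank=9, row=3) → row = 3 → Match. (face=down, rank=10, row=6) → row = 6 → Match.

Match, No match, Match, Match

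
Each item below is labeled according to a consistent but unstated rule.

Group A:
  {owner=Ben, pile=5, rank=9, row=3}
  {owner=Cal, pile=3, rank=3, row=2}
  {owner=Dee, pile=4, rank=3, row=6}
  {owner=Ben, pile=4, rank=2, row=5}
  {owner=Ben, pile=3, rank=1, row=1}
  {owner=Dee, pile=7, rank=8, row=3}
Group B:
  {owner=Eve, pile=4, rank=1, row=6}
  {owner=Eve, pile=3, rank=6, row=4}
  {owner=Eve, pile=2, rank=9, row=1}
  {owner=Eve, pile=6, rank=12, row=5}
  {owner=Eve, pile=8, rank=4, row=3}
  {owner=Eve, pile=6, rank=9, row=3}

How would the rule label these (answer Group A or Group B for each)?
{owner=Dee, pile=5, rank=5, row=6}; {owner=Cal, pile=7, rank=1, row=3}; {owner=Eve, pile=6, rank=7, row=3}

The rule appears to be: owner is not Eve.

Group A, Group A, Group B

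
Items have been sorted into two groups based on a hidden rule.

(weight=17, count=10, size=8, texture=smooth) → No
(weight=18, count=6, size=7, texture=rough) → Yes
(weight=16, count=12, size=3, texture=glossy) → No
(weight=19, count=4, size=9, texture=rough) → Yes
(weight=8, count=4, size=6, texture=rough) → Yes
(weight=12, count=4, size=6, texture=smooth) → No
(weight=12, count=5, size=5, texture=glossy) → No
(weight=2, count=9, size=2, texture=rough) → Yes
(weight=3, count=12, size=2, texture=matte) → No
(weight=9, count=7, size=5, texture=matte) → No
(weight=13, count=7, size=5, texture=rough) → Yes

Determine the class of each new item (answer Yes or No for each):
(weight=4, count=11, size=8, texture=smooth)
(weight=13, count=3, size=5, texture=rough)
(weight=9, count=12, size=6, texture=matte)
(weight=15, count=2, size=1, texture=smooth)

No, Yes, No, No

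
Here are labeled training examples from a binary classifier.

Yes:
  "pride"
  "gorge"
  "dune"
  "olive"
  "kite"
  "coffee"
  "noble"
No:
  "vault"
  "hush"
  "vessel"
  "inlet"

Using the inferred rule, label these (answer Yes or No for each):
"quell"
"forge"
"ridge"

No, Yes, Yes

Rule: ends with 'e'. This holds for each 'Yes' example and fails for each 'No' one.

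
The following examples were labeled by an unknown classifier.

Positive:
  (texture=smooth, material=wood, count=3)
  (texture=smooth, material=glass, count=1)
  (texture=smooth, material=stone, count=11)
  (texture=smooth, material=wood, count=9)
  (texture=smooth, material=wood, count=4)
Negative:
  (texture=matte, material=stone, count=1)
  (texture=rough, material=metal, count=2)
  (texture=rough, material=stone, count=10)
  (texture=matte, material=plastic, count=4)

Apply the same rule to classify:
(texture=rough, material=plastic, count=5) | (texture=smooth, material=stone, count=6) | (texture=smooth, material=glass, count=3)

Negative, Positive, Positive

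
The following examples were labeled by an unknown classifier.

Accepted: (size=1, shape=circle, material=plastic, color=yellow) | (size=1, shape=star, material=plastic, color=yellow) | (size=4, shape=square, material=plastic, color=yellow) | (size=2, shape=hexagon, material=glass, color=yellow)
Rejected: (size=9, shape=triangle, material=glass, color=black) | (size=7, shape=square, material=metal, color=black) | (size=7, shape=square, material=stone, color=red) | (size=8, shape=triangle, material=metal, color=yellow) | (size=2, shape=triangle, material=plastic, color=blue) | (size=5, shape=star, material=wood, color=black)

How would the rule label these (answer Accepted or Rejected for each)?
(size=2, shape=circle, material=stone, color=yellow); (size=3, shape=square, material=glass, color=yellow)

Accepted, Accepted

All 'Accepted' examples share one property — color is yellow AND size ≤ 4 — and every 'Rejected' example lacks it.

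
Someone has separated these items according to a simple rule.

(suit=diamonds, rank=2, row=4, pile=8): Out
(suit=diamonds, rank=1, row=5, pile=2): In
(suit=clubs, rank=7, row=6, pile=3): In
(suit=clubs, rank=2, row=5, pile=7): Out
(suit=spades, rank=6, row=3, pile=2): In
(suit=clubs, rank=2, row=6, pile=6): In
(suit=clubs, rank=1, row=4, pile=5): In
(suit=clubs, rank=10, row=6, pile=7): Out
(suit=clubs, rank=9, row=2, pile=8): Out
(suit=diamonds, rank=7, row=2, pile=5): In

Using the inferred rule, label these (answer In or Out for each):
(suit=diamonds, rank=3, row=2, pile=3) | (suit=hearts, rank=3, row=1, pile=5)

A rule that fits every label: pile ≤ 6 — true of each 'In' example, false of each 'Out' one.
In: (suit=diamonds, rank=3, row=2, pile=3), since pile = 3. In: (suit=hearts, rank=3, row=1, pile=5), since pile = 5.

In, In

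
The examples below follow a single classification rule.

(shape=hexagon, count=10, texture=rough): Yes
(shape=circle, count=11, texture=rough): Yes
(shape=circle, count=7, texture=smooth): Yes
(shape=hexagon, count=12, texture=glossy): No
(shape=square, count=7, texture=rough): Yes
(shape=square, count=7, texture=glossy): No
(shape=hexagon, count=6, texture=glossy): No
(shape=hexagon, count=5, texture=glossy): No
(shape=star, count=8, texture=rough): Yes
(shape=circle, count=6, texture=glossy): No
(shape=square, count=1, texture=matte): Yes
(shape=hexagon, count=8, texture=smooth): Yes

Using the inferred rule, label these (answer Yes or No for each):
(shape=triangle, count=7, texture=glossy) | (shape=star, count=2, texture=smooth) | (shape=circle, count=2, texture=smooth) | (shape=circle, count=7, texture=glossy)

One predicate separates the groups cleanly: texture is not glossy.
(shape=triangle, count=7, texture=glossy): texture is glossy, fails the rule → No.
(shape=star, count=2, texture=smooth): texture is smooth, meets the rule → Yes.
(shape=circle, count=2, texture=smooth): texture is smooth, meets the rule → Yes.
(shape=circle, count=7, texture=glossy): texture is glossy, fails the rule → No.

No, Yes, Yes, No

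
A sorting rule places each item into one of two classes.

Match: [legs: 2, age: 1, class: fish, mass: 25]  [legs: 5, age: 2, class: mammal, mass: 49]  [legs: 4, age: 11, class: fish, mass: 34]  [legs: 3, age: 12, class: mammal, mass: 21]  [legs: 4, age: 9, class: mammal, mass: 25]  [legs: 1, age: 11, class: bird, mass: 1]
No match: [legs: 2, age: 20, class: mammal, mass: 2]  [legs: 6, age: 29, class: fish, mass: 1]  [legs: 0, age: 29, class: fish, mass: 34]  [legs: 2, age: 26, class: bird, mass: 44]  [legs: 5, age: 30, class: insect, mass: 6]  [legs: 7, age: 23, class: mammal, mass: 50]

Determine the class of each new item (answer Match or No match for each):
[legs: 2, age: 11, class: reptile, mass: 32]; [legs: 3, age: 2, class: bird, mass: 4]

Every 'Match' example satisfies: age ≤ 12. None of the 'No match' examples do.
Match: [legs: 2, age: 11, class: reptile, mass: 32], since age = 11.
Match: [legs: 3, age: 2, class: bird, mass: 4], since age = 2.

Match, Match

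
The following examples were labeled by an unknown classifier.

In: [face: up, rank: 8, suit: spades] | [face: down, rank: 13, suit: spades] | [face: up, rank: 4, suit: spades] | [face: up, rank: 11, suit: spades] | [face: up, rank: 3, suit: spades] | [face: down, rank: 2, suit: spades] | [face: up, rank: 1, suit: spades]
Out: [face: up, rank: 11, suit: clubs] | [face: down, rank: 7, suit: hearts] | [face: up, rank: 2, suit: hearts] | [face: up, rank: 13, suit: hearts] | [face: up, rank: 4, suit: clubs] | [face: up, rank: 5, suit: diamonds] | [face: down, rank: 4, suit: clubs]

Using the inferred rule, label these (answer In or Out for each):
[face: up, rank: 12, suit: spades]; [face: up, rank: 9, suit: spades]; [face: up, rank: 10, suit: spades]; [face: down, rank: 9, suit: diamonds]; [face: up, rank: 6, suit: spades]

In, In, In, Out, In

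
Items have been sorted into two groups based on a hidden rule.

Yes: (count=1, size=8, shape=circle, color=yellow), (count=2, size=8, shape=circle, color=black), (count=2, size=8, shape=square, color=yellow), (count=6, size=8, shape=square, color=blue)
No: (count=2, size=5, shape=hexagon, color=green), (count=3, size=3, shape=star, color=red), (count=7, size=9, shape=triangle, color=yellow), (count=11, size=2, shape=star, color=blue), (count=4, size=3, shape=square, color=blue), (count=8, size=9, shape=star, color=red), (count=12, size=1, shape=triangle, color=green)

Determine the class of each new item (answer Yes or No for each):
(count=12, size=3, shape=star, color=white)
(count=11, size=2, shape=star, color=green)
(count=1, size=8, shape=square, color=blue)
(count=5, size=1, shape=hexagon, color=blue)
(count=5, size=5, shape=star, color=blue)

No, No, Yes, No, No

Every 'Yes' example satisfies: size = 8. None of the 'No' examples do.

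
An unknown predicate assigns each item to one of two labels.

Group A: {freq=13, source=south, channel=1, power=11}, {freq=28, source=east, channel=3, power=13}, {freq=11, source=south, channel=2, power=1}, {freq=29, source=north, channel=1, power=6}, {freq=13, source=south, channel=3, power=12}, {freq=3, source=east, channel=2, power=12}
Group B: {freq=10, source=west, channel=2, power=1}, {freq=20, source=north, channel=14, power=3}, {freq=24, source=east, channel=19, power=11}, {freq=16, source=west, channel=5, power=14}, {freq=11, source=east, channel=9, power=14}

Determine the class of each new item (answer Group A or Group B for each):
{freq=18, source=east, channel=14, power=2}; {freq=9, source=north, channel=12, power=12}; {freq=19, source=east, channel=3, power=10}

Group B, Group B, Group A

The distinguishing property — freq ≠ 10 AND channel ≤ 3 — holds for all the 'Group A' cases and none of the 'Group B' cases.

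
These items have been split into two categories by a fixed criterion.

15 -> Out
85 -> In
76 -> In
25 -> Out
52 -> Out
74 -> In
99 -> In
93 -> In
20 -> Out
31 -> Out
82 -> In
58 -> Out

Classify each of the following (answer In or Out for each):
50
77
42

One predicate separates the groups cleanly: at least 74.
50: Out (50 < 74). 77: In (77 ≥ 74). 42: Out (42 < 74).

Out, In, Out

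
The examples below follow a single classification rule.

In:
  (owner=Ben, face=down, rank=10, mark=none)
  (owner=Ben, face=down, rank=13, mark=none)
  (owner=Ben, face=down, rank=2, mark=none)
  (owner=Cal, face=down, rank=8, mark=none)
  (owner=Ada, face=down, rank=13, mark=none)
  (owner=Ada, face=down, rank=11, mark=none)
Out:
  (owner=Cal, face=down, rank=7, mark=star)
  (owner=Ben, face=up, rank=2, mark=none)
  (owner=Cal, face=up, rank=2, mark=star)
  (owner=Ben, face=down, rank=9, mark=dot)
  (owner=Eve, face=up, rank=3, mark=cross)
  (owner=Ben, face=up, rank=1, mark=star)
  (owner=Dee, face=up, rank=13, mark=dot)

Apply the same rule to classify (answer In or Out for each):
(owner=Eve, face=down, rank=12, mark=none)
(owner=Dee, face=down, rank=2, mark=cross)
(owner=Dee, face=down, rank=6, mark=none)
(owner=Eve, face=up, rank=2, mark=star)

In, Out, In, Out

The simplest hypothesis consistent with all the labels is: face is down AND mark is none.
In: (owner=Eve, face=down, rank=12, mark=none), since face is down, mark is none.
Out: (owner=Dee, face=down, rank=2, mark=cross), since face is down, mark is cross.
In: (owner=Dee, face=down, rank=6, mark=none), since face is down, mark is none.
Out: (owner=Eve, face=up, rank=2, mark=star), since face is up, mark is star.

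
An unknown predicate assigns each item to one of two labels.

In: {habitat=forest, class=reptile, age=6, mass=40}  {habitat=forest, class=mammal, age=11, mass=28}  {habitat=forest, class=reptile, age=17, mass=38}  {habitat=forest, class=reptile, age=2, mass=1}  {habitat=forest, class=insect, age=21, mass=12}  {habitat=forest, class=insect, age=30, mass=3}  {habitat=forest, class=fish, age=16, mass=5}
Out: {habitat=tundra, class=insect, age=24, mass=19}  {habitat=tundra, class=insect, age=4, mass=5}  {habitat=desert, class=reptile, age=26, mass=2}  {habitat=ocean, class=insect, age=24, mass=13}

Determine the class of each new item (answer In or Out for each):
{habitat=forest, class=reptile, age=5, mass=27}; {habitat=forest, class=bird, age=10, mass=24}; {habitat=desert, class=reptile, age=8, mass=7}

The common property of the 'In' items is: habitat is forest. No 'Out' item has it.
{habitat=forest, class=reptile, age=5, mass=27} → habitat is forest → In. {habitat=forest, class=bird, age=10, mass=24} → habitat is forest → In. {habitat=desert, class=reptile, age=8, mass=7} → habitat is desert → Out.

In, In, Out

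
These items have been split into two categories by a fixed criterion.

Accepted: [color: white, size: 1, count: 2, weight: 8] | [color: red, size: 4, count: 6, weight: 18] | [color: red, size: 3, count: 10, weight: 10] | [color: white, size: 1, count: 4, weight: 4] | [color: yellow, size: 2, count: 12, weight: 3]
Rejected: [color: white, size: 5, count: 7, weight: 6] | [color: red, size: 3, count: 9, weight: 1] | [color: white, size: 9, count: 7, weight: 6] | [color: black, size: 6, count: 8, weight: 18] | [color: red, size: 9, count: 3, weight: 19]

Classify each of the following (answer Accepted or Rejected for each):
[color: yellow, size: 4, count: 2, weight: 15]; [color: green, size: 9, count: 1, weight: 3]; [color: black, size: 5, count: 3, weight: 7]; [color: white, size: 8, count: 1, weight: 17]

The simplest hypothesis consistent with all the labels is: weight ≥ 3 AND size ≤ 4.
[color: yellow, size: 4, count: 2, weight: 15]: weight = 15, size = 4, checks out → Accepted. [color: green, size: 9, count: 1, weight: 3]: weight = 3, size = 9, doesn't qualify → Rejected. [color: black, size: 5, count: 3, weight: 7]: weight = 7, size = 5, doesn't qualify → Rejected. [color: white, size: 8, count: 1, weight: 17]: weight = 17, size = 8, doesn't qualify → Rejected.

Accepted, Rejected, Rejected, Rejected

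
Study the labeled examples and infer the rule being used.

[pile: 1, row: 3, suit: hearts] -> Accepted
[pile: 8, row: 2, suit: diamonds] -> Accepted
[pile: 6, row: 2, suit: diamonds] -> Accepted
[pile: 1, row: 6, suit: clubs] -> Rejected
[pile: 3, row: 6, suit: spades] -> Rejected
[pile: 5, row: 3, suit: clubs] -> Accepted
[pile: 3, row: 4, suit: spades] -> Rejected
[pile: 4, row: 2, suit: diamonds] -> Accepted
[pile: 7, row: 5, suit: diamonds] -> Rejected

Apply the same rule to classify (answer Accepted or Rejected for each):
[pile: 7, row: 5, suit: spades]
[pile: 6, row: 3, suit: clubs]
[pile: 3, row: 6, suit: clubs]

Rejected, Accepted, Rejected

Rule: row ≤ 3. This holds for each 'Accepted' example and fails for each 'Rejected' one.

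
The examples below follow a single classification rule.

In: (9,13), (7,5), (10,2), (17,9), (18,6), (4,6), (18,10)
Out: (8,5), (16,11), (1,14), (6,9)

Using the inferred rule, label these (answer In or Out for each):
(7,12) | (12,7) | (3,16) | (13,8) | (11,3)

Out, Out, Out, Out, In

The simplest hypothesis consistent with all the labels is: sum is even.
Out: (7,12), since 7+12 = 19. Out: (12,7), since 12+7 = 19. Out: (3,16), since 3+16 = 19. Out: (13,8), since 13+8 = 21. In: (11,3), since 11+3 = 14.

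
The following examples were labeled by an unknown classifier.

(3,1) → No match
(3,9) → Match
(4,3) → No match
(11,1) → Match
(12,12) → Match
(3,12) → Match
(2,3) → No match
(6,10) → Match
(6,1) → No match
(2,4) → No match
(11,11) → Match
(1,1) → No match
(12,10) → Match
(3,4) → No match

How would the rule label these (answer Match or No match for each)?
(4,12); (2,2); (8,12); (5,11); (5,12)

Match, No match, Match, Match, Match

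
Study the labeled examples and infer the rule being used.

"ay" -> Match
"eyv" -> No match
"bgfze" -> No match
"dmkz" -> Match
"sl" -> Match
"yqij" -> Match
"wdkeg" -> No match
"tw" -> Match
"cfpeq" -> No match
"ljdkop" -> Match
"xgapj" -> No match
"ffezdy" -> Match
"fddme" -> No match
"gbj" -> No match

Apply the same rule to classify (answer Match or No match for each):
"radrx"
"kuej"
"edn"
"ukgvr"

No match, Match, No match, No match

The classifier is using: even length.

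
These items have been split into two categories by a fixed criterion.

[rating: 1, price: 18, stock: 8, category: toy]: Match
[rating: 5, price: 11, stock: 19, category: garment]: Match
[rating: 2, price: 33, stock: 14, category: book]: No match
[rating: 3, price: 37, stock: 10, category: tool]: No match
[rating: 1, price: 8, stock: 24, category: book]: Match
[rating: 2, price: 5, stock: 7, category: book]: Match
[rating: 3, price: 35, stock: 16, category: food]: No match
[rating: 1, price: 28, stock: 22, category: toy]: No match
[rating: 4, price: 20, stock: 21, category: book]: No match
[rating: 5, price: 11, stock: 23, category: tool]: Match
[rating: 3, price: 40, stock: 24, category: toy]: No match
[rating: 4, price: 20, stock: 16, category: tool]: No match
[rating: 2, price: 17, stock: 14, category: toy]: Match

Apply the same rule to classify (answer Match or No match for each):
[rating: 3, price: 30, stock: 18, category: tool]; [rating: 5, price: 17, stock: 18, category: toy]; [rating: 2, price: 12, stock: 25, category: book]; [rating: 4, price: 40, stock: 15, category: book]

No match, Match, Match, No match

One predicate separates the groups cleanly: price ≤ 18.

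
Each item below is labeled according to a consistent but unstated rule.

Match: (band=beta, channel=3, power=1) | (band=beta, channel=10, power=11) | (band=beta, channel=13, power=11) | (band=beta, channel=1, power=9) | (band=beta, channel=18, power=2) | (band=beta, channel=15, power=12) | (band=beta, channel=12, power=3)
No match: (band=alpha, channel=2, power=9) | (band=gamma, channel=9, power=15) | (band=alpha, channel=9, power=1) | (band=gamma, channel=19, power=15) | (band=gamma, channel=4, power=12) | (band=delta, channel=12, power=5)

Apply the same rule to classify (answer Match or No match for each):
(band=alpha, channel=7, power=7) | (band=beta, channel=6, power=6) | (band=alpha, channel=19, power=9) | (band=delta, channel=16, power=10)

No match, Match, No match, No match

Rule: band is beta. This holds for each 'Match' example and fails for each 'No match' one.
(band=alpha, channel=7, power=7) → band is alpha → No match.
(band=beta, channel=6, power=6) → band is beta → Match.
(band=alpha, channel=19, power=9) → band is alpha → No match.
(band=delta, channel=16, power=10) → band is delta → No match.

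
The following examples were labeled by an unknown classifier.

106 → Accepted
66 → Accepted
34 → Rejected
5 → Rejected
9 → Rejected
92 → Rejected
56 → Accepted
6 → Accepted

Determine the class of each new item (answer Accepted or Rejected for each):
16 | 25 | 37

Accepted, Rejected, Rejected

A rule that fits every label: ends in digit 6 — true of each 'Accepted' example, false of each 'Rejected' one.
16: last digit 6 — has this property, so Accepted. 25: last digit 5 — fails the rule, so Rejected. 37: last digit 7 — fails the rule, so Rejected.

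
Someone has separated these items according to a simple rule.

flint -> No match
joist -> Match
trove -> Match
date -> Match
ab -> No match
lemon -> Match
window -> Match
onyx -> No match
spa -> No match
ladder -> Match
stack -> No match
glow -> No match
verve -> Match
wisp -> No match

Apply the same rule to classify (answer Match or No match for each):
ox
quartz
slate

No match, Match, Match

The common property of the 'Match' items is: has ≥ 2 vowels. No 'No match' item has it.
ox: 1 vowel, lacks this property → No match. quartz: 2 vowels, passes → Match. slate: 2 vowels, passes → Match.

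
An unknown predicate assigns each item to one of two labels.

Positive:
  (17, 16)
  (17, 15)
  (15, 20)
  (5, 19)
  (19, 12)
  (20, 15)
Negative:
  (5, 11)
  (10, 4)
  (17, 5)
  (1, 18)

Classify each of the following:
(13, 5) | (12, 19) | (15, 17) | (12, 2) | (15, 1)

'Positive' ⟺ sum ≥ 24.
(13, 5): 13+5 = 18 — does not pass, so Negative.
(12, 19): 12+19 = 31 — meets the rule, so Positive.
(15, 17): 15+17 = 32 — meets the rule, so Positive.
(12, 2): 12+2 = 14 — does not pass, so Negative.
(15, 1): 15+1 = 16 — does not pass, so Negative.

Negative, Positive, Positive, Negative, Negative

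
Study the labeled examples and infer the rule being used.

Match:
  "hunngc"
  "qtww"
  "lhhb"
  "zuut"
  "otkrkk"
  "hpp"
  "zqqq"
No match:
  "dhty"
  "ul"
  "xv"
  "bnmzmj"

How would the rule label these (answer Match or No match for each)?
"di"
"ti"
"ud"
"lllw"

No match, No match, No match, Match

Every 'Match' example satisfies: has a double letter. None of the 'No match' examples do.
"di": no doubled letter, does not satisfy this → No match.
"ti": no doubled letter, does not satisfy this → No match.
"ud": no doubled letter, does not satisfy this → No match.
"lllw": 'll' doubled, matches → Match.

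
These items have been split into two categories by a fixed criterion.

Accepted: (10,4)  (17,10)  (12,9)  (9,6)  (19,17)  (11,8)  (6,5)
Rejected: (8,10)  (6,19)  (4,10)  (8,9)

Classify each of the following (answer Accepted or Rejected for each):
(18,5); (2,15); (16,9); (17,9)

Accepted, Rejected, Accepted, Accepted

Rule: first > second. This holds for each 'Accepted' example and fails for each 'Rejected' one.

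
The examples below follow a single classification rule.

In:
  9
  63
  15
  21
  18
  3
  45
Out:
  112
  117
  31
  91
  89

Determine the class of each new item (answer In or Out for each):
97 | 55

Out, Out

All 'In' examples share one property — multiple of 3 AND at most 63 — and every 'Out' example lacks it.
97 — 97 = 3·32 + 1, 97 > 63, hence Out.
55 — 55 = 3·18 + 1, 55 ≤ 63, hence Out.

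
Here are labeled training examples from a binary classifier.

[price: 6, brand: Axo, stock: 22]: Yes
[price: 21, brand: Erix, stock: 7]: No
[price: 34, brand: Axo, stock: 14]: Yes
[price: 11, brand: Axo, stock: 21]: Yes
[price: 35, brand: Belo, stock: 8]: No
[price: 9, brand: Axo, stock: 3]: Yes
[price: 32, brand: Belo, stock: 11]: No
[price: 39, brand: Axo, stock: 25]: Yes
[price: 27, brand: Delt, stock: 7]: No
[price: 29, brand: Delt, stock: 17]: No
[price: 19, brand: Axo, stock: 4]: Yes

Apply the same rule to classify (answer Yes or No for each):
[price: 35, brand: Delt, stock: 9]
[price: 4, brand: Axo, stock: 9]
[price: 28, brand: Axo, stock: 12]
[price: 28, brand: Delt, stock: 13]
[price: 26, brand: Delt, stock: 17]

No, Yes, Yes, No, No

'Yes' ⟺ brand is Axo.
[price: 35, brand: Delt, stock: 9]: brand is Delt — fails the rule, so No.
[price: 4, brand: Axo, stock: 9]: brand is Axo — meets the rule, so Yes.
[price: 28, brand: Axo, stock: 12]: brand is Axo — meets the rule, so Yes.
[price: 28, brand: Delt, stock: 13]: brand is Delt — fails the rule, so No.
[price: 26, brand: Delt, stock: 17]: brand is Delt — fails the rule, so No.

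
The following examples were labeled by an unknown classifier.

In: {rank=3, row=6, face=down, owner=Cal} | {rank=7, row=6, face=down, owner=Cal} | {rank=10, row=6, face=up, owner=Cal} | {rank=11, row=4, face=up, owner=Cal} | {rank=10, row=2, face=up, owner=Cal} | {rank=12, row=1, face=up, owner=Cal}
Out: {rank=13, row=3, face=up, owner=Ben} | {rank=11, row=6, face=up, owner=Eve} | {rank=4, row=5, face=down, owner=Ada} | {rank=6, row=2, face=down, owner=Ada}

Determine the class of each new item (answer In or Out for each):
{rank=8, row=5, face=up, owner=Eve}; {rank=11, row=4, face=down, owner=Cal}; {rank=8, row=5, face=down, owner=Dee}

Out, In, Out

Rule: owner is Cal. This holds for each 'In' example and fails for each 'Out' one.
{rank=8, row=5, face=up, owner=Eve}: owner is Eve, lacks this property → Out. {rank=11, row=4, face=down, owner=Cal}: owner is Cal, qualifies → In. {rank=8, row=5, face=down, owner=Dee}: owner is Dee, lacks this property → Out.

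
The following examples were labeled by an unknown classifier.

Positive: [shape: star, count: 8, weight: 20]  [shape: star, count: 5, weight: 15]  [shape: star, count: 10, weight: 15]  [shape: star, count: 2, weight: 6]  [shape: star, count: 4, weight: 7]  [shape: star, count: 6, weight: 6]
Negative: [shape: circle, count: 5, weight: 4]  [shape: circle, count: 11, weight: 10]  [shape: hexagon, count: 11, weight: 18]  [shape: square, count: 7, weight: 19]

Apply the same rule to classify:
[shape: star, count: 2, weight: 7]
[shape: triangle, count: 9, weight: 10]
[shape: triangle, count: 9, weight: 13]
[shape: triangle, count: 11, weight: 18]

Positive, Negative, Negative, Negative

The pattern is that an item is 'Positive' exactly when: shape is star.
[shape: star, count: 2, weight: 7] → shape is star → Positive.
[shape: triangle, count: 9, weight: 10] → shape is triangle → Negative.
[shape: triangle, count: 9, weight: 13] → shape is triangle → Negative.
[shape: triangle, count: 11, weight: 18] → shape is triangle → Negative.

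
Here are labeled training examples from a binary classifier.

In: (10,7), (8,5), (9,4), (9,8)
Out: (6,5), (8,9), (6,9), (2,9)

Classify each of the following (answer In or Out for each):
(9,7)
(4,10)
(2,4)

'In' ⟺ first > second AND sum ≥ 13.
(9,7) — 9 > 7, 9+7 = 16, hence In. (4,10) — 4 < 10, 4+10 = 14, hence Out. (2,4) — 2 < 4, 2+4 = 6, hence Out.

In, Out, Out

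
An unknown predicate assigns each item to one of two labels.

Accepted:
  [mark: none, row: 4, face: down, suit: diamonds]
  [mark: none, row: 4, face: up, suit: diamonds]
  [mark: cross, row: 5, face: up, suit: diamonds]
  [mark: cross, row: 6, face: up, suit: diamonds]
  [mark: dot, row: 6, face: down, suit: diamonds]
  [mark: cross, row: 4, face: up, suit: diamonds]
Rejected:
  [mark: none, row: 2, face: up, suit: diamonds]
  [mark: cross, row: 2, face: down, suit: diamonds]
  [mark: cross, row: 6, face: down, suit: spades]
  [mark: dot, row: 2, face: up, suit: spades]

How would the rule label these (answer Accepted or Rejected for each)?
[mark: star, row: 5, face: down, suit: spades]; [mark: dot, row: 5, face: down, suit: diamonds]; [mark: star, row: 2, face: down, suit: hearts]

Rejected, Accepted, Rejected

The pattern is that an item is 'Accepted' exactly when: suit is diamonds AND row ≥ 4.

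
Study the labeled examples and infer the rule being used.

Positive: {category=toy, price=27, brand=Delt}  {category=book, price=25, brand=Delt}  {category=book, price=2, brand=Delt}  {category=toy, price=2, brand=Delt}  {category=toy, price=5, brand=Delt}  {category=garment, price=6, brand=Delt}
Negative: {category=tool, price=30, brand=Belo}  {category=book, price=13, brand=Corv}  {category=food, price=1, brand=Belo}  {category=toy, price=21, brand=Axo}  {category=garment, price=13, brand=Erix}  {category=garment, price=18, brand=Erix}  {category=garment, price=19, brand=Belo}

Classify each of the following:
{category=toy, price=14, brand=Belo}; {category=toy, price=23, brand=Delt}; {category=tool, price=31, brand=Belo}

Negative, Positive, Negative

The simplest hypothesis consistent with all the labels is: brand is Delt.
Negative: {category=toy, price=14, brand=Belo}, since brand is Belo. Positive: {category=toy, price=23, brand=Delt}, since brand is Delt. Negative: {category=tool, price=31, brand=Belo}, since brand is Belo.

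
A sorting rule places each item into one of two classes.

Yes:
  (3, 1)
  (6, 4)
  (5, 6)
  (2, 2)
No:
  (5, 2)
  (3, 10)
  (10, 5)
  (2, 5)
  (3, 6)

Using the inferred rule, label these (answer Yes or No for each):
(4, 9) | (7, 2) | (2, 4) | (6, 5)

No, No, Yes, Yes

The common property of the 'Yes' items is: |first − second| ≤ 2. No 'No' item has it.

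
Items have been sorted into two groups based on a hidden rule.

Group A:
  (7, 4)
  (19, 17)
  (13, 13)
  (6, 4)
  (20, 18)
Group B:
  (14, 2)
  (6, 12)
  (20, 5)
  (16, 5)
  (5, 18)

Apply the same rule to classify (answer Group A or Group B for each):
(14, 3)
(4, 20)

The classifier is using: |first − second| ≤ 3.
Group B: (14, 3), since |14−3| = 11. Group B: (4, 20), since |4−20| = 16.

Group B, Group B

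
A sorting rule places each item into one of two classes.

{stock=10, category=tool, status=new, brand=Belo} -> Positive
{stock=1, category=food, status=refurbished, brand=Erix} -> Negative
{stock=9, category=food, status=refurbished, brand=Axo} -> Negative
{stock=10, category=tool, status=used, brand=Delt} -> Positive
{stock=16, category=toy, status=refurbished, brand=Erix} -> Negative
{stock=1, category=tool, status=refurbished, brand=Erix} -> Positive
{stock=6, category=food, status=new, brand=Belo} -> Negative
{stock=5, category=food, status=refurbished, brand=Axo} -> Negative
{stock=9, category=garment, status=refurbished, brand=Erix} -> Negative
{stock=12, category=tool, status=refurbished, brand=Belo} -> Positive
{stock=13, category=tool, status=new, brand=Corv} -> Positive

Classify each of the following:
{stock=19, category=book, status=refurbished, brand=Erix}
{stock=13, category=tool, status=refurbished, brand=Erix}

A rule that fits every label: category is tool — true of each 'Positive' example, false of each 'Negative' one.

Negative, Positive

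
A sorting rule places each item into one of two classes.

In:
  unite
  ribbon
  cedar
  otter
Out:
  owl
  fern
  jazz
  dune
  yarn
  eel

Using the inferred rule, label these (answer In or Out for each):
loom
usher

Out, In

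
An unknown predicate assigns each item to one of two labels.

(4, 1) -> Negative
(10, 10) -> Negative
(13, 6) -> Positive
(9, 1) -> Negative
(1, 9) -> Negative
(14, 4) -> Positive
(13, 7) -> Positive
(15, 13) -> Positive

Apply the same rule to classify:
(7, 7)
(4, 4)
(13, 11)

Negative, Negative, Positive

The pattern is that an item is 'Positive' exactly when: first ≥ 13.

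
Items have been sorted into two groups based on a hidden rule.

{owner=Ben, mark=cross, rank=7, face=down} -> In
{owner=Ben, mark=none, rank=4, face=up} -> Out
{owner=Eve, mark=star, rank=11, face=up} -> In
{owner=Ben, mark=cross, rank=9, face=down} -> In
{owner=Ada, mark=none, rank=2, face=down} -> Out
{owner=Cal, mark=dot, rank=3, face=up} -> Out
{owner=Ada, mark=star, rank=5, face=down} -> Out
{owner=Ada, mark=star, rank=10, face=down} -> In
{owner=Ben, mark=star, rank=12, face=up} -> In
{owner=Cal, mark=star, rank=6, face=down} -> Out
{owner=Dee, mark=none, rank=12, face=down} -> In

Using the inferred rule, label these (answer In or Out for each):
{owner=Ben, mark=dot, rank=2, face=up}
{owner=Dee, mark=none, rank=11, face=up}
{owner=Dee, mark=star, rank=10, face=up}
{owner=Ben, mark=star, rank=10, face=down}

Out, In, In, In

The pattern is that an item is 'In' exactly when: rank ≥ 7.
{owner=Ben, mark=dot, rank=2, face=up}: rank = 2 — does not satisfy this, so Out.
{owner=Dee, mark=none, rank=11, face=up}: rank = 11 — fits, so In.
{owner=Dee, mark=star, rank=10, face=up}: rank = 10 — fits, so In.
{owner=Ben, mark=star, rank=10, face=down}: rank = 10 — fits, so In.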